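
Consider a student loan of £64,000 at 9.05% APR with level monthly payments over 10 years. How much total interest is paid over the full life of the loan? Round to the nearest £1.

£33,495

Monthly rate = 9.05%/12 = 0.0075417; payment = 64,000 × 0.0075417 / (1 − (1+0.0075417)^−120) = £812.46.
Total paid = 120 × £812.46 = £97,495.20; interest = £97,495.20 − £64,000 = £33,495.20.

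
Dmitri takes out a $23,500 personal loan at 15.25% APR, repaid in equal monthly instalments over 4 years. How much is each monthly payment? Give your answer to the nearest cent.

At 15.25% the monthly rate is 0.0127083, so the payment is 23,500 × 0.0127083 / (1 − 1.0127083^−48) = $657.00.

$657.00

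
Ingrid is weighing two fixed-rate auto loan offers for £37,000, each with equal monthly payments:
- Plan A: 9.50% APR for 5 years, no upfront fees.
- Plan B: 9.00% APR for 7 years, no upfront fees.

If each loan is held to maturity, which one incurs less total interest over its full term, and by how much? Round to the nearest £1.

Plan A by £3,381

Plan A: at 9.50% the monthly rate is 0.0079167, so the payment is 37,000 × 0.0079167 / (1 − 1.0079167^−60) = £777.07.
Total interest on Plan A = 60 × £777.07 − £37,000 = £9,624.20.
Plan B: monthly rate = 9%/12 = 0.0075000; payment = 37,000 × 0.0075000 / (1 − (1+0.0075000)^−84) = £595.30.
Total interest on Plan B = 84 × £595.30 − £37,000 = £13,005.20.
Plan A is lower by £3,381.00.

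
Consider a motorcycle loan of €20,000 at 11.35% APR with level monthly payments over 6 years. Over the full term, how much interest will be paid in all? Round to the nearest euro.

Monthly rate = 11.35%/12 = 0.0094583; payment = 20,000 × 0.0094583 / (1 − (1+0.0094583)^−72) = €384.28.
Total paid = 72 × €384.28 = €27,668.16; interest = €27,668.16 − €20,000 = €7,668.16.

€7,668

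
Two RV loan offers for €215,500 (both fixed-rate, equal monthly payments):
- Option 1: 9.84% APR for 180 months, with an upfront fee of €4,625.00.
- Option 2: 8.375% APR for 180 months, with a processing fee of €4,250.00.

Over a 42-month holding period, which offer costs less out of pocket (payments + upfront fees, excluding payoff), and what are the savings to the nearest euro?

Option 2 by €8,287

Option 1: at 9.84% the monthly rate is 0.0082000, so the payment is 215,500 × 0.0082000 / (1 − 1.0082000^−180) = €2,294.73.
Option 2: monthly rate = 8.375%/12 = 0.0069792; payment = 215,500 × 0.0069792 / (1 − (1+0.0069792)^−180) = €2,106.35.
Over 42 months: Option 1 costs 42 × €2,294.73 + €4,625.00 = €101,003.66; Option 2 costs 42 × €2,106.35 + €4,250.00 = €92,716.70.
Option 2 is cheaper by €101,003.66 − €92,716.70 = €8,286.96.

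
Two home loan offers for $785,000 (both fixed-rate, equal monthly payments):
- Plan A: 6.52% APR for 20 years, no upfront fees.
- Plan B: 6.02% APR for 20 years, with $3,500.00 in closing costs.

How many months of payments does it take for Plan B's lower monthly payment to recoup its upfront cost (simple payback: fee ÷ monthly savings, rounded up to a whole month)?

Plan A: at 6.52% the monthly rate is 0.0054333, so the payment is 785,000 × 0.0054333 / (1 − 1.0054333^−240) = $5,862.00.
Plan B: at 6.02% the monthly rate is 0.0050167, so the payment is 785,000 × 0.0050167 / (1 − 1.0050167^−240) = $5,633.04.
Monthly savings = $5,862.00 − $5,633.04 = $228.96.
Break-even = $3,500.00 / $228.96 = 15.29 → 16 months.

16 months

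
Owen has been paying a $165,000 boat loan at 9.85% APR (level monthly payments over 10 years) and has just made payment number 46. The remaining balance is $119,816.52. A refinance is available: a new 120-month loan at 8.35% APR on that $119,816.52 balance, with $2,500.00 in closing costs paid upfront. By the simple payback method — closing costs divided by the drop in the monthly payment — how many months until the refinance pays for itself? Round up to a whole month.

Current payment = 165,000 × 9.85%/12 / (1 − (1+0.0082083)^−120) = $2,166.80.
Refinanced payment = 119,816.52 × 0.0069583 / (1 − (1+0.0069583)^−120) = $1,475.96.
Monthly savings = $2,166.80 − $1,475.96 = $690.84.
Break-even = $2,500.00 / $690.84 = 3.62 → 4 months.

4 months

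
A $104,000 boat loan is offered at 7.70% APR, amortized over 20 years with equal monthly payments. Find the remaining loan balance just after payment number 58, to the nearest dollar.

$91,173

With monthly rate i = 7.7%/12 = 0.0064167, the balance after k of n payments is P · [(1+i)^n − (1+i)^k] / [(1+i)^n − 1].
(1+0.0064167)^240 = 4.64169779 and (1+0.0064167)^58 = 1.44915078, so the balance is 104,000 × (4.64169779 − 1.44915078) / (4.64169779 − 1) = $91,173.10.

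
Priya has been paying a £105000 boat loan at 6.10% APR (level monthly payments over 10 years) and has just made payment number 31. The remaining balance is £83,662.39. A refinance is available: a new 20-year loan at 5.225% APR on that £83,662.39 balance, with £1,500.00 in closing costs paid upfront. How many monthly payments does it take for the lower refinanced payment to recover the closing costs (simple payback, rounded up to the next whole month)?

3 months

Current payment = 105,000 × 6.1%/12 / (1 − (1+0.0050833)^−120) = £1,171.00.
Refinanced payment = 83,662.39 × 0.0043542 / (1 − (1+0.0043542)^−240) = £562.59.
Monthly savings = £1,171.00 − £562.59 = £608.41.
Break-even = £1,500.00 / £608.41 = 2.47 → 3 months.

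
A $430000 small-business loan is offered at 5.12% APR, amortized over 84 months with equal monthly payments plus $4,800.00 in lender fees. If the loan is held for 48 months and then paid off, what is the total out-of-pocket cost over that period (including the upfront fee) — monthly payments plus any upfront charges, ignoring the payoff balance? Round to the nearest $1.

Monthly rate = 5.12%/12 = 0.0042667; payment = 430,000 × 0.0042667 / (1 − (1+0.0042667)^−84) = $6,101.86.
Total outlay = 48 × $6,101.86 + $4,800.00 = $297,689.28.

$297,689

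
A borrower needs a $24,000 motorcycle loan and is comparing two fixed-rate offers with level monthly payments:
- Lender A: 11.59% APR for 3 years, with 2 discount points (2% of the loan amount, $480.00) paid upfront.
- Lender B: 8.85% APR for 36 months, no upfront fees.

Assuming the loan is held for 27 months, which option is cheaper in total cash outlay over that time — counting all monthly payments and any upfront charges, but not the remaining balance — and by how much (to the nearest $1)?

Lender B by $1,315

Lender A: monthly rate = 11.59%/12 = 0.0096583; payment = 24,000 × 0.0096583 / (1 − (1+0.0096583)^−36) = $792.45.
Lender B: at 8.85% the monthly rate is 0.0073750, so the payment is 24,000 × 0.0073750 / (1 − 1.0073750^−36) = $761.52.
Over 27 months: Lender A costs 27 × $792.45 + $480.00 = $21,876.15; Lender B costs 27 × $761.52 = $20,561.04.
Lender B is cheaper by $21,876.15 − $20,561.04 = $1,315.11.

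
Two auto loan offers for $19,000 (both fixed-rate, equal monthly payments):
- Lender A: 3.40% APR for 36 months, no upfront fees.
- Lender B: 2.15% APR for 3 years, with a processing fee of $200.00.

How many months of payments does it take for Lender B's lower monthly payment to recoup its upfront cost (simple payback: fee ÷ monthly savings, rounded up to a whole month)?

Lender A: monthly rate = 3.4%/12 = 0.0028333; payment = 19,000 × 0.0028333 / (1 − (1+0.0028333)^−36) = $555.90.
Lender B: at 2.15% the monthly rate is 0.0017917, so the payment is 19,000 × 0.0017917 / (1 − 1.0017917^−36) = $545.45.
Monthly savings = $555.90 − $545.45 = $10.45.
Break-even = $200.00 / $10.45 = 19.14 → 20 months.

20 months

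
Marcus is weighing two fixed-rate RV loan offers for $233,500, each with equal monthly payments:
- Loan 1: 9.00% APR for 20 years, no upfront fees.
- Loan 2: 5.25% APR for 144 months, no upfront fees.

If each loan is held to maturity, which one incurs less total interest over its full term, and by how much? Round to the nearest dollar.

Loan 2 by $188,988

Loan 1: monthly rate = 9%/12 = 0.0075000; payment = 233,500 × 0.0075000 / (1 − (1+0.0075000)^−240) = $2,100.86.
Total interest on Loan 1 = 240 × $2,100.86 − $233,500 = $270,706.40.
Loan 2: at 5.25% the monthly rate is 0.0043750, so the payment is 233,500 × 0.0043750 / (1 − 1.0043750^−144) = $2,189.02.
Total interest on Loan 2 = 144 × $2,189.02 − $233,500 = $81,718.88.
Loan 2 is lower by $188,987.52.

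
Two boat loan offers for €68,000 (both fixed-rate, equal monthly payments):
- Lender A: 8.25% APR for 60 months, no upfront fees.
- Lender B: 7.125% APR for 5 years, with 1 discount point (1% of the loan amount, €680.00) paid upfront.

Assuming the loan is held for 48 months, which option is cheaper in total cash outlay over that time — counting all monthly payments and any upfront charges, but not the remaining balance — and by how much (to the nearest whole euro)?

Lender B by €1,070

Lender A: at 8.25% the monthly rate is 0.0068750, so the payment is 68,000 × 0.0068750 / (1 − 1.0068750^−60) = €1,386.95.
Lender B: at 7.125% the monthly rate is 0.0059375, so the payment is 68,000 × 0.0059375 / (1 − 1.0059375^−60) = €1,350.50.
Over 48 months: Lender A costs 48 × €1,386.95 = €66,573.60; Lender B costs 48 × €1,350.50 + €680.00 = €65,504.00.
Lender B is cheaper by €66,573.60 − €65,504.00 = €1,069.60.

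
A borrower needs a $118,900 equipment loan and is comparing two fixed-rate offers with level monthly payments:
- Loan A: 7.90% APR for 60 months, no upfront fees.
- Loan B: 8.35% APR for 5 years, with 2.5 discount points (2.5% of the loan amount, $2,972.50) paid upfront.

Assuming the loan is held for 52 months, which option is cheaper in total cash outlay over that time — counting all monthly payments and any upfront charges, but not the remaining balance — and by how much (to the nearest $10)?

Loan A by $4,310

Loan A: at 7.90% the monthly rate is 0.0065833, so the payment is 118,900 × 0.0065833 / (1 − 1.0065833^−60) = $2,405.18.
Loan B: monthly rate = 8.35%/12 = 0.0069583; payment = 118,900 × 0.0069583 / (1 − (1+0.0069583)^−60) = $2,430.83.
Over 52 months: Loan A costs 52 × $2,405.18 = $125,069.36; Loan B costs 52 × $2,430.83 + $2,972.50 = $129,375.66.
Loan A is cheaper by $129,375.66 − $125,069.36 = $4,306.30.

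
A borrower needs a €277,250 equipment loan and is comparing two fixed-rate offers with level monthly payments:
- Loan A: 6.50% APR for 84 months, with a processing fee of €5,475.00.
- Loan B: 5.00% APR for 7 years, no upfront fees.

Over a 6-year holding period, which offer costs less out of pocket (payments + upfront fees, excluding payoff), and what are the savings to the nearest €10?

Loan A: monthly rate = 6.5%/12 = 0.0054167; payment = 277,250 × 0.0054167 / (1 − (1+0.0054167)^−84) = €4,117.01.
Loan B: monthly rate = 5%/12 = 0.0041667; payment = 277,250 × 0.0041667 / (1 − (1+0.0041667)^−84) = €3,918.63.
Over 72 months: Loan A costs 72 × €4,117.01 + €5,475.00 = €301,899.72; Loan B costs 72 × €3,918.63 = €282,141.36.
Loan B is cheaper by €301,899.72 − €282,141.36 = €19,758.36.

Loan B by €19,760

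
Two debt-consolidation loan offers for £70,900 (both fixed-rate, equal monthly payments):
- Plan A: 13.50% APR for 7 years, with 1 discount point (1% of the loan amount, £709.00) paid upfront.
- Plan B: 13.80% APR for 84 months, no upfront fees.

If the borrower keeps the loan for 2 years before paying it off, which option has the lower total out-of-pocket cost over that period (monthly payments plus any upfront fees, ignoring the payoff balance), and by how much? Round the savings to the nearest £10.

Plan A: at 13.50% the monthly rate is 0.0112500, so the payment is 70,900 × 0.0112500 / (1 − 1.0112500^−84) = £1,309.16.
Plan B: at 13.80% the monthly rate is 0.0115000, so the payment is 70,900 × 0.0115000 / (1 − 1.0115000^−84) = £1,320.85.
Over 24 months: Plan A costs 24 × £1,309.16 + £709.00 = £32,128.84; Plan B costs 24 × £1,320.85 = £31,700.40.
Plan B is cheaper by £32,128.84 − £31,700.40 = £428.44.

Plan B by £430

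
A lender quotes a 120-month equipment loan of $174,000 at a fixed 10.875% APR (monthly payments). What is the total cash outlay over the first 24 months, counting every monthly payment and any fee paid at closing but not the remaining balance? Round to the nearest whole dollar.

$57,229

Monthly rate = 10.875%/12 = 0.0090625; payment = 174,000 × 0.0090625 / (1 − (1+0.0090625)^−120) = $2,384.56.
Total outlay = 24 × $2,384.56 = $57,229.44.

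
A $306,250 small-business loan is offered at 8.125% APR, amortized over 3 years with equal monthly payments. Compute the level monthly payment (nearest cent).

$9,614.43

Monthly rate = 8.125%/12 = 0.0067708; payment = 306,250 × 0.0067708 / (1 − (1+0.0067708)^−36) = $9,614.43.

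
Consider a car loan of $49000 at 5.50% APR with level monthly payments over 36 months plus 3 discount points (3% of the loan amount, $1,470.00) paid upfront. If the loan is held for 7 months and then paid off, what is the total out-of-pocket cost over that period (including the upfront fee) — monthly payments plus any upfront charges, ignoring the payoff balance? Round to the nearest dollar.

At 5.50% the monthly rate is 0.0045833, so the payment is 49,000 × 0.0045833 / (1 − 1.0045833^−36) = $1,479.60.
Total outlay = 7 × $1,479.60 + $1,470.00 = $11,827.20.

$11,827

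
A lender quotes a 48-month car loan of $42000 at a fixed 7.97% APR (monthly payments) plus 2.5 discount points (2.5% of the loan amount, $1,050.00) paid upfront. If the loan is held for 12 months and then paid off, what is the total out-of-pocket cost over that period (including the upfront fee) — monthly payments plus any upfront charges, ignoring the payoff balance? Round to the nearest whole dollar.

$13,347

At 7.97% the monthly rate is 0.0066417, so the payment is 42,000 × 0.0066417 / (1 − 1.0066417^−48) = $1,024.75.
Total outlay = 12 × $1,024.75 + $1,050.00 = $13,347.00.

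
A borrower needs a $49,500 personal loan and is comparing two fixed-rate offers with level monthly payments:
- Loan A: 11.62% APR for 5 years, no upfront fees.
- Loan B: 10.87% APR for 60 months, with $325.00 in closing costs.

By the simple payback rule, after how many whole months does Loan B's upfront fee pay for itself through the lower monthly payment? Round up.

Loan A: at 11.62% the monthly rate is 0.0096833, so the payment is 49,500 × 0.0096833 / (1 − 1.0096833^−60) = $1,091.62.
Loan B: at 10.87% the monthly rate is 0.0090583, so the payment is 49,500 × 0.0090583 / (1 − 1.0090583^−60) = $1,073.04.
Monthly savings = $1,091.62 − $1,073.04 = $18.58.
Break-even = $325.00 / $18.58 = 17.49 → 18 months.

18 months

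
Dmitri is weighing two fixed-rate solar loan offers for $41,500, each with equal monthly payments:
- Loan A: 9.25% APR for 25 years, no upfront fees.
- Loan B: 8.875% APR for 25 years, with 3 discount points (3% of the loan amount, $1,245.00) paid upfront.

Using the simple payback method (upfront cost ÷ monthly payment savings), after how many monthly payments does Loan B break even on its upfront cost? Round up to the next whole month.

Loan A: monthly rate = 9.25%/12 = 0.0077083; payment = 41,500 × 0.0077083 / (1 − (1+0.0077083)^−300) = $355.40.
Loan B: monthly rate = 8.875%/12 = 0.0073958; payment = 41,500 × 0.0073958 / (1 − (1+0.0073958)^−300) = $344.72.
Monthly savings = $355.40 − $344.72 = $10.68.
Break-even = $1,245.00 / $10.68 = 116.57 → 117 months.

117 months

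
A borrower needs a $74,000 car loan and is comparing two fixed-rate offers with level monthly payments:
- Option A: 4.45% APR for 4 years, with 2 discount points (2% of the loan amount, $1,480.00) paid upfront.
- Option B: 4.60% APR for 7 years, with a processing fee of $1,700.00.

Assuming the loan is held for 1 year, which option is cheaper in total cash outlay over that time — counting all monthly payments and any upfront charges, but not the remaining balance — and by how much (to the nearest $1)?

Option A: at 4.45% the monthly rate is 0.0037083, so the payment is 74,000 × 0.0037083 / (1 − 1.0037083^−48) = $1,685.79.
Option B: monthly rate = 4.6%/12 = 0.0038333; payment = 74,000 × 0.0038333 / (1 − (1+0.0038333)^−84) = $1,032.06.
Over 12 months: Option A costs 12 × $1,685.79 + $1,480.00 = $21,709.48; Option B costs 12 × $1,032.06 + $1,700.00 = $14,084.72.
Option B is cheaper by $21,709.48 − $14,084.72 = $7,624.76.

Option B by $7,625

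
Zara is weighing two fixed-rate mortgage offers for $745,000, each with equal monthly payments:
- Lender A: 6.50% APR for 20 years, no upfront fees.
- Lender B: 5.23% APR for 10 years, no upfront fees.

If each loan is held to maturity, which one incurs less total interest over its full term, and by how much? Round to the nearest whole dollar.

Lender A: monthly rate = 6.5%/12 = 0.0054167; payment = 745,000 × 0.0054167 / (1 − (1+0.0054167)^−240) = $5,554.52.
Total interest on Lender A = 240 × $5,554.52 − $745,000 = $588,084.80.
Lender B: at 5.23% the monthly rate is 0.0043583, so the payment is 745,000 × 0.0043583 / (1 − 1.0043583^−120) = $7,985.90.
Total interest on Lender B = 120 × $7,985.90 − $745,000 = $213,308.00.
Lender B is lower by $374,776.80.

Lender B by $374,777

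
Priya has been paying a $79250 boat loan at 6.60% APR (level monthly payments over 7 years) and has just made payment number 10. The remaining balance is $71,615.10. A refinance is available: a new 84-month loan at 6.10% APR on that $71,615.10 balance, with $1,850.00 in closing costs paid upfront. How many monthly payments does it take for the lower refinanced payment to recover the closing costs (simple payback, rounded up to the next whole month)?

Current payment = 79,250 × 6.6%/12 / (1 − (1+0.0055000)^−84) = $1,180.66.
Refinanced payment = 71,615.10 × 0.0050833 / (1 − (1+0.0050833)^−84) = $1,049.63.
Monthly savings = $1,180.66 − $1,049.63 = $131.03.
Break-even = $1,850.00 / $131.03 = 14.12 → 15 months.

15 months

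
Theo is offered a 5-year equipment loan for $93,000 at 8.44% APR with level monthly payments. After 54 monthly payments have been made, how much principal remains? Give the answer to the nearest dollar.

With monthly rate i = 8.44%/12 = 0.0070333, the balance after k of n payments is P · [(1+i)^n − (1+i)^k] / [(1+i)^n − 1].
(1+0.0070333)^60 = 1.52275758 and (1+0.0070333)^54 = 1.46004988, so the balance is 93,000 × (1.52275758 − 1.46004988) / (1.52275758 − 1) = $11,155.87.

$11,156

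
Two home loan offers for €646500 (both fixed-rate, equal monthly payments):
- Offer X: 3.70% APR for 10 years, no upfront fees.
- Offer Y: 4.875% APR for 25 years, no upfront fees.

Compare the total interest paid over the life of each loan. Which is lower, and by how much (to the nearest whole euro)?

Offer X: at 3.70% the monthly rate is 0.0030833, so the payment is 646,500 × 0.0030833 / (1 − 1.0030833^−120) = €6,453.72.
Total interest on Offer X = 120 × €6,453.72 − €646,500 = €127,946.40.
Offer Y: at 4.875% the monthly rate is 0.0040625, so the payment is 646,500 × 0.0040625 / (1 − 1.0040625^−300) = €3,732.44.
Total interest on Offer Y = 300 × €3,732.44 − €646,500 = €473,232.00.
Offer X is lower by €345,285.60.

Offer X by €345,286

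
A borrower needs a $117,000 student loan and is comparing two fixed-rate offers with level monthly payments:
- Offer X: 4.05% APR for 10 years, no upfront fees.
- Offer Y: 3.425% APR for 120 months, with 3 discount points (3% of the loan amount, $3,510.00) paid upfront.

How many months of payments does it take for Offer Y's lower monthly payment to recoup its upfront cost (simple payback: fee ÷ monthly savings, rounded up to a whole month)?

Offer X: at 4.05% the monthly rate is 0.0033750, so the payment is 117,000 × 0.0033750 / (1 − 1.0033750^−120) = $1,187.35.
Offer Y: monthly rate = 3.425%/12 = 0.0028542; payment = 117,000 × 0.0028542 / (1 − (1+0.0028542)^−120) = $1,152.86.
Monthly savings = $1,187.35 − $1,152.86 = $34.49.
Break-even = $3,510.00 / $34.49 = 101.77 → 102 months.

102 months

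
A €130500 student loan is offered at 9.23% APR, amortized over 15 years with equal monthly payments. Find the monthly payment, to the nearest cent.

At 9.23% the monthly rate is 0.0076917, so the payment is 130,500 × 0.0076917 / (1 − 1.0076917^−180) = €1,341.53.

€1,341.53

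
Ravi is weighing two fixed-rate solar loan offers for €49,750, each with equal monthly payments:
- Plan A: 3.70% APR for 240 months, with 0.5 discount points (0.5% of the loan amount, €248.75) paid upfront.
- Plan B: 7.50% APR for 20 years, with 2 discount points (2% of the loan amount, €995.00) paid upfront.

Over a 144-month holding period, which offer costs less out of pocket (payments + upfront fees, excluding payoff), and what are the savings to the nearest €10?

Plan A by €16,170

Plan A: monthly rate = 3.7%/12 = 0.0030833; payment = 49,750 × 0.0030833 / (1 − (1+0.0030833)^−240) = €293.67.
Plan B: monthly rate = 7.5%/12 = 0.0062500; payment = 49,750 × 0.0062500 / (1 − (1+0.0062500)^−240) = €400.78.
Over 144 months: Plan A costs 144 × €293.67 + €248.75 = €42,537.23; Plan B costs 144 × €400.78 + €995.00 = €58,707.32.
Plan A is cheaper by €58,707.32 − €42,537.23 = €16,170.09.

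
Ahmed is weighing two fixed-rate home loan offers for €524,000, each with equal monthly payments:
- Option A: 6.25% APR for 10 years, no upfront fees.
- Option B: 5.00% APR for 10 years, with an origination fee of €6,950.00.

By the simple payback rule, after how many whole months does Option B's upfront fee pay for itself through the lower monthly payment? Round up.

Option A: at 6.25% the monthly rate is 0.0052083, so the payment is 524,000 × 0.0052083 / (1 − 1.0052083^−120) = €5,883.48.
Option B: monthly rate = 5%/12 = 0.0041667; payment = 524,000 × 0.0041667 / (1 − (1+0.0041667)^−120) = €5,557.83.
Monthly savings = €5,883.48 − €5,557.83 = €325.65.
Break-even = €6,950.00 / €325.65 = 21.34 → 22 months.

22 months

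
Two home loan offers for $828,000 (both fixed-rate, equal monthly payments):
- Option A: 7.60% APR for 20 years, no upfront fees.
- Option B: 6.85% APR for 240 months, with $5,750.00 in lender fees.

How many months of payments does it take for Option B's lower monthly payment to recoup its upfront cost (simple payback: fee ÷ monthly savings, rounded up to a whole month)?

16 months

Option A: at 7.60% the monthly rate is 0.0063333, so the payment is 828,000 × 0.0063333 / (1 − 1.0063333^−240) = $6,721.03.
Option B: monthly rate = 6.85%/12 = 0.0057083; payment = 828,000 × 0.0057083 / (1 − (1+0.0057083)^−240) = $6,345.14.
Monthly savings = $6,721.03 − $6,345.14 = $375.89.
Break-even = $5,750.00 / $375.89 = 15.30 → 16 months.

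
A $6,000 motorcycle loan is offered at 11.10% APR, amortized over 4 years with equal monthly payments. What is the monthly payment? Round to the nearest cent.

$155.36

At 11.10% the monthly rate is 0.0092500, so the payment is 6,000 × 0.0092500 / (1 − 1.0092500^−48) = $155.36.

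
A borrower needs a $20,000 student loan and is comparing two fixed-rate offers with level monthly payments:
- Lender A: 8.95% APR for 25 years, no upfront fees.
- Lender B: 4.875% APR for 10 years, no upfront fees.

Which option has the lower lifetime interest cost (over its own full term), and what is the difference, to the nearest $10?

Lender B by $24,840

Lender A: at 8.95% the monthly rate is 0.0074583, so the payment is 20,000 × 0.0074583 / (1 − 1.0074583^−300) = $167.16.
Total interest on Lender A = 300 × $167.16 − $20,000 = $30,148.00.
Lender B: at 4.875% the monthly rate is 0.0040625, so the payment is 20,000 × 0.0040625 / (1 − 1.0040625^−120) = $210.91.
Total interest on Lender B = 120 × $210.91 − $20,000 = $5,309.20.
Lender B is lower by $24,838.80.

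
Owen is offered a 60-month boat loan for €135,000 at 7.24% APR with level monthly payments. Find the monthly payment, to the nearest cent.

€2,688.47

At 7.24% the monthly rate is 0.0060333, so the payment is 135,000 × 0.0060333 / (1 − 1.0060333^−60) = €2,688.47.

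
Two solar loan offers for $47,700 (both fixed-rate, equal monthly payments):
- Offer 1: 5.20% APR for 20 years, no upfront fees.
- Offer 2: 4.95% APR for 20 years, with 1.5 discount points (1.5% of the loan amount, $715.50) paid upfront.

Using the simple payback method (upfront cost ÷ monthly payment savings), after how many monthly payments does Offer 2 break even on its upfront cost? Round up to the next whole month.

Offer 1: at 5.20% the monthly rate is 0.0043333, so the payment is 47,700 × 0.0043333 / (1 − 1.0043333^−240) = $320.09.
Offer 2: monthly rate = 4.95%/12 = 0.0041250; payment = 47,700 × 0.0041250 / (1 − (1+0.0041250)^−240) = $313.48.
Monthly savings = $320.09 − $313.48 = $6.61.
Break-even = $715.50 / $6.61 = 108.25 → 109 months.

109 months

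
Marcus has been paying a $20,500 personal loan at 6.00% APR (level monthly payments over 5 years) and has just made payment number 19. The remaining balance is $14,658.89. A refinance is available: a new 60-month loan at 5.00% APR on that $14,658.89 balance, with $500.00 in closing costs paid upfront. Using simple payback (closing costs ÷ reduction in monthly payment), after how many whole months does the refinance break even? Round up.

Current payment = 20,500 × 6%/12 / (1 − (1+0.0050000)^−60) = $396.32.
Refinanced payment = 14,658.89 × 0.0041667 / (1 − (1+0.0041667)^−60) = $276.63.
Monthly savings = $396.32 − $276.63 = $119.69.
Break-even = $500.00 / $119.69 = 4.18 → 5 months.

5 months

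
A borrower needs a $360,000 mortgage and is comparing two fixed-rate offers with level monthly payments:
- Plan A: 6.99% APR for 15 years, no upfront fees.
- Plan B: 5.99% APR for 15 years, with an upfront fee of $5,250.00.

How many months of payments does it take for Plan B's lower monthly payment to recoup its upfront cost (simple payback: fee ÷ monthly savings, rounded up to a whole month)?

27 months

Plan A: monthly rate = 6.99%/12 = 0.0058250; payment = 360,000 × 0.0058250 / (1 − (1+0.0058250)^−180) = $3,233.77.
Plan B: monthly rate = 5.99%/12 = 0.0049917; payment = 360,000 × 0.0049917 / (1 − (1+0.0049917)^−180) = $3,035.94.
Monthly savings = $3,233.77 − $3,035.94 = $197.83.
Break-even = $5,250.00 / $197.83 = 26.54 → 27 months.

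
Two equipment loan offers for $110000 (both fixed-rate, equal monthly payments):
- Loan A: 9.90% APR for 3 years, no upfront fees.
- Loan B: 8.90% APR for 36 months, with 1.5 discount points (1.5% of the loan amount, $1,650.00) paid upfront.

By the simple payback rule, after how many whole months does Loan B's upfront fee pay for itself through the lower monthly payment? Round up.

33 months

Loan A: at 9.90% the monthly rate is 0.0082500, so the payment is 110,000 × 0.0082500 / (1 − 1.0082500^−36) = $3,544.23.
Loan B: monthly rate = 8.9%/12 = 0.0074167; payment = 110,000 × 0.0074167 / (1 − (1+0.0074167)^−36) = $3,492.85.
Monthly savings = $3,544.23 − $3,492.85 = $51.38.
Break-even = $1,650.00 / $51.38 = 32.11 → 33 months.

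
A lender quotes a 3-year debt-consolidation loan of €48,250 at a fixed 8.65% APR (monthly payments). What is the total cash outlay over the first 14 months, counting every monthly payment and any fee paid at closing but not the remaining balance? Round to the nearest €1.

Monthly rate = 8.65%/12 = 0.0072083; payment = 48,250 × 0.0072083 / (1 − (1+0.0072083)^−36) = €1,526.49.
Total outlay = 14 × €1,526.49 = €21,370.86.

€21,371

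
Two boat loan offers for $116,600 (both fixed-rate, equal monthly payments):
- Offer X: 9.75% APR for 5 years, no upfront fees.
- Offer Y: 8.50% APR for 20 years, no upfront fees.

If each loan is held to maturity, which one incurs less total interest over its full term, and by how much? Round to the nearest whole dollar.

Offer X by $95,066

Offer X: at 9.75% the monthly rate is 0.0081250, so the payment is 116,600 × 0.0081250 / (1 − 1.0081250^−60) = $2,463.09.
Total interest on Offer X = 60 × $2,463.09 − $116,600 = $31,185.40.
Offer Y: monthly rate = 8.5%/12 = 0.0070833; payment = 116,600 × 0.0070833 / (1 − (1+0.0070833)^−240) = $1,011.88.
Total interest on Offer Y = 240 × $1,011.88 − $116,600 = $126,251.20.
Offer X is lower by $95,065.80.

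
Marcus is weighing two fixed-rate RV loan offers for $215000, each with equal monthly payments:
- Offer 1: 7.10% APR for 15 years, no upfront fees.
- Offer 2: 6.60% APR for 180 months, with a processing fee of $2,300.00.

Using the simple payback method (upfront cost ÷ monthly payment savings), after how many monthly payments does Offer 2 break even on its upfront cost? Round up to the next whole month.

39 months

Offer 1: monthly rate = 7.1%/12 = 0.0059167; payment = 215,000 × 0.0059167 / (1 − (1+0.0059167)^−180) = $1,944.52.
Offer 2: monthly rate = 6.6%/12 = 0.0055000; payment = 215,000 × 0.0055000 / (1 − (1+0.0055000)^−180) = $1,884.72.
Monthly savings = $1,944.52 − $1,884.72 = $59.80.
Break-even = $2,300.00 / $59.80 = 38.46 → 39 months.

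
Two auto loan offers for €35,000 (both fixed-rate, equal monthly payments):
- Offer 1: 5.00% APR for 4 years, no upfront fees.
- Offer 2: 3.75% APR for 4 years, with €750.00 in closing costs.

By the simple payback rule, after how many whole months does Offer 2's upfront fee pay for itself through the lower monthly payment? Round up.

Offer 1: at 5.00% the monthly rate is 0.0041667, so the payment is 35,000 × 0.0041667 / (1 − 1.0041667^−48) = €806.03.
Offer 2: at 3.75% the monthly rate is 0.0031250, so the payment is 35,000 × 0.0031250 / (1 − 1.0031250^−48) = €786.36.
Monthly savings = €806.03 − €786.36 = €19.67.
Break-even = €750.00 / €19.67 = 38.13 → 39 months.

39 months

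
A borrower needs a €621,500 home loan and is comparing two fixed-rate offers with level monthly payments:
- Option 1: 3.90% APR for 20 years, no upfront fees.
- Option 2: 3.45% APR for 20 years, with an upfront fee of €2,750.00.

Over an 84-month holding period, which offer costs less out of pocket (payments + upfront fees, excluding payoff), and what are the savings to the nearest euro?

Option 2 by €9,430

Option 1: monthly rate = 3.9%/12 = 0.0032500; payment = 621,500 × 0.0032500 / (1 − (1+0.0032500)^−240) = €3,733.50.
Option 2: monthly rate = 3.45%/12 = 0.0028750; payment = 621,500 × 0.0028750 / (1 − (1+0.0028750)^−240) = €3,588.50.
Over 84 months: Option 1 costs 84 × €3,733.50 = €313,614.00; Option 2 costs 84 × €3,588.50 + €2,750.00 = €304,184.00.
Option 2 is cheaper by €313,614.00 − €304,184.00 = €9,430.00.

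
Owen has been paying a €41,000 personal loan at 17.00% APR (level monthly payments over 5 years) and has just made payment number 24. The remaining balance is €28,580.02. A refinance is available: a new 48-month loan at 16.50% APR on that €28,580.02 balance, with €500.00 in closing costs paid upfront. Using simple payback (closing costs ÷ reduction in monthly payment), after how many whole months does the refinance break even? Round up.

Current payment = 41,000 × 17%/12 / (1 − (1+0.0141667)^−60) = €1,018.96.
Refinanced payment = 28,580.02 × 0.0137500 / (1 − (1+0.0137500)^−48) = €817.30.
Monthly savings = €1,018.96 − €817.30 = €201.66.
Break-even = €500.00 / €201.66 = 2.48 → 3 months.

3 months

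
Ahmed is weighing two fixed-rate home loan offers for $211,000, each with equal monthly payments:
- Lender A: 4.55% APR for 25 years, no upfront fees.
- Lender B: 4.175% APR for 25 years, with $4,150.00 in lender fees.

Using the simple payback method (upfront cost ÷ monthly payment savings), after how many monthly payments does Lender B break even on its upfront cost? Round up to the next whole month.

94 months

Lender A: monthly rate = 4.55%/12 = 0.0037917; payment = 211,000 × 0.0037917 / (1 − (1+0.0037917)^−300) = $1,178.80.
Lender B: monthly rate = 4.175%/12 = 0.0034792; payment = 211,000 × 0.0034792 / (1 − (1+0.0034792)^−300) = $1,134.22.
Monthly savings = $1,178.80 − $1,134.22 = $44.58.
Break-even = $4,150.00 / $44.58 = 93.09 → 94 months.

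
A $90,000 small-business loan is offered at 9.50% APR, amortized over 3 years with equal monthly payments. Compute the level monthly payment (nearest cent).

At 9.50% the monthly rate is 0.0079167, so the payment is 90,000 × 0.0079167 / (1 − 1.0079167^−36) = $2,882.97.

$2,882.97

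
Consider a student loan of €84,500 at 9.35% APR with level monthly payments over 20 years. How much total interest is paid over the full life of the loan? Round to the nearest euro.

At 9.35% the monthly rate is 0.0077917, so the payment is 84,500 × 0.0077917 / (1 − 1.0077917^−240) = €779.39.
Total paid = 240 × €779.39 = €187,053.60; interest = €187,053.60 − €84,500 = €102,553.60.

€102,554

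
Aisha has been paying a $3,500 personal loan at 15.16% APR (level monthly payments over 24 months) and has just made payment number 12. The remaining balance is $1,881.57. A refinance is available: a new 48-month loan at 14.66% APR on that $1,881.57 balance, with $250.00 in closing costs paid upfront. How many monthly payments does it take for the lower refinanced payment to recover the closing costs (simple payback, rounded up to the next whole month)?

Current payment = 3,500 × 15.16%/12 / (1 − (1+0.0126333)^−24) = $169.97.
Refinanced payment = 1,881.57 × 0.0122167 / (1 − (1+0.0122167)^−48) = $52.04.
Monthly savings = $169.97 − $52.04 = $117.93.
Break-even = $250.00 / $117.93 = 2.12 → 3 months.

3 months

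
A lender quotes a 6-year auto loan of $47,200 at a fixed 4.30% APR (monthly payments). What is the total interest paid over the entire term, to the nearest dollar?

At 4.30% the monthly rate is 0.0035833, so the payment is 47,200 × 0.0035833 / (1 − 1.0035833^−72) = $744.92.
Total paid = 72 × $744.92 = $53,634.24; interest = $53,634.24 − $47,200 = $6,434.24.

$6,434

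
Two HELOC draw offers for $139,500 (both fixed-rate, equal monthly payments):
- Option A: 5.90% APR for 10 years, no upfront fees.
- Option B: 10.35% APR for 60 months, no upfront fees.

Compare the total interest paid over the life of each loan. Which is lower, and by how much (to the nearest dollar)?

Option A: monthly rate = 5.9%/12 = 0.0049167; payment = 139,500 × 0.0049167 / (1 − (1+0.0049167)^−120) = $1,541.74.
Total interest on Option A = 120 × $1,541.74 − $139,500 = $45,508.80.
Option B: at 10.35% the monthly rate is 0.0086250, so the payment is 139,500 × 0.0086250 / (1 − 1.0086250^−60) = $2,988.04.
Total interest on Option B = 60 × $2,988.04 − $139,500 = $39,782.40.
Option B is lower by $5,726.40.

Option B by $5,726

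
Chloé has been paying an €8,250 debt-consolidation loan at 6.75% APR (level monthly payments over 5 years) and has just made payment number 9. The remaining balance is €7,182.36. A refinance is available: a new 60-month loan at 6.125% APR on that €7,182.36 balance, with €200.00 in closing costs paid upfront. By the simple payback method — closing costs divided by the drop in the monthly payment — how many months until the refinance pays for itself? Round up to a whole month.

9 months

Current payment = 8,250 × 6.75%/12 / (1 − (1+0.0056250)^−60) = €162.39.
Refinanced payment = 7,182.36 × 0.0051042 / (1 − (1+0.0051042)^−60) = €139.27.
Monthly savings = €162.39 − €139.27 = €23.12.
Break-even = €200.00 / €23.12 = 8.65 → 9 months.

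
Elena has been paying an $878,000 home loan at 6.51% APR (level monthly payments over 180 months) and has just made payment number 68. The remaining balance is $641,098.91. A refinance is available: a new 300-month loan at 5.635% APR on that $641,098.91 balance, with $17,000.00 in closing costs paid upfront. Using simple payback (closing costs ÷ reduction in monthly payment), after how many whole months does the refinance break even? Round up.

Current payment = 878,000 × 6.51%/12 / (1 − (1+0.0054250)^−180) = $7,653.15.
Refinanced payment = 641,098.91 × 0.0046958 / (1 − (1+0.0046958)^−300) = $3,988.76.
Monthly savings = $7,653.15 − $3,988.76 = $3,664.39.
Break-even = $17,000.00 / $3,664.39 = 4.64 → 5 months.

5 months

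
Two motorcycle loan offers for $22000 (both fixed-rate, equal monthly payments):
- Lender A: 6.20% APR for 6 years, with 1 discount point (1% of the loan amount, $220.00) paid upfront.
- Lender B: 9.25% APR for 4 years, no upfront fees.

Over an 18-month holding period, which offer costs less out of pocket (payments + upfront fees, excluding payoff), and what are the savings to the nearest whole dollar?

Lender A by $3,081

Lender A: monthly rate = 6.2%/12 = 0.0051667; payment = 22,000 × 0.0051667 / (1 − (1+0.0051667)^−72) = $366.68.
Lender B: monthly rate = 9.25%/12 = 0.0077083; payment = 22,000 × 0.0077083 / (1 − (1+0.0077083)^−48) = $550.09.
Over 18 months: Lender A costs 18 × $366.68 + $220.00 = $6,820.24; Lender B costs 18 × $550.09 = $9,901.62.
Lender A is cheaper by $9,901.62 − $6,820.24 = $3,081.38.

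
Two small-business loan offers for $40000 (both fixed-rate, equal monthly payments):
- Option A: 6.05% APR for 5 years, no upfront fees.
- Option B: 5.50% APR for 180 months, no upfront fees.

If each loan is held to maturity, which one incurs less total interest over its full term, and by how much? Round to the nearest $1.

Option A by $12,375

Option A: at 6.05% the monthly rate is 0.0050417, so the payment is 40,000 × 0.0050417 / (1 − 1.0050417^−60) = $774.24.
Total interest on Option A = 60 × $774.24 − $40,000 = $6,454.40.
Option B: at 5.50% the monthly rate is 0.0045833, so the payment is 40,000 × 0.0045833 / (1 − 1.0045833^−180) = $326.83.
Total interest on Option B = 180 × $326.83 − $40,000 = $18,829.40.
Option A is lower by $12,375.00.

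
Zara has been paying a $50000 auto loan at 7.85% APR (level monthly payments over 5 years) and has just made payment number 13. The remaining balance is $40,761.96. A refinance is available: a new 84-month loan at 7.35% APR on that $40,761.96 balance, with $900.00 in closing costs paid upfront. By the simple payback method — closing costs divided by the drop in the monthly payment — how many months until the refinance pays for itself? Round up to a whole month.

3 months

Current payment = 50,000 × 7.85%/12 / (1 − (1+0.0065417)^−60) = $1,010.23.
Refinanced payment = 40,761.96 × 0.0061250 / (1 − (1+0.0061250)^−84) = $622.20.
Monthly savings = $1,010.23 − $622.20 = $388.03.
Break-even = $900.00 / $388.03 = 2.32 → 3 months.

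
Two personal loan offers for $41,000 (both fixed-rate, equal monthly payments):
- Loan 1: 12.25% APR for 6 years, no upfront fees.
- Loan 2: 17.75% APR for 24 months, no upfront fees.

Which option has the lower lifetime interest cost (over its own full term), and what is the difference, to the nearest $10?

Loan 1: monthly rate = 12.25%/12 = 0.0102083; payment = 41,000 × 0.0102083 / (1 − (1+0.0102083)^−72) = $806.90.
Total interest on Loan 1 = 72 × $806.90 − $41,000 = $17,096.80.
Loan 2: at 17.75% the monthly rate is 0.0147917, so the payment is 41,000 × 0.0147917 / (1 − 1.0147917^−24) = $2,041.94.
Total interest on Loan 2 = 24 × $2,041.94 − $41,000 = $8,006.56.
Loan 2 is lower by $9,090.24.

Loan 2 by $9,090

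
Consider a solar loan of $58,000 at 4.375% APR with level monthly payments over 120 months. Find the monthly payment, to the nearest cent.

Monthly rate = 4.375%/12 = 0.0036458; payment = 58,000 × 0.0036458 / (1 − (1+0.0036458)^−120) = $597.61.

$597.61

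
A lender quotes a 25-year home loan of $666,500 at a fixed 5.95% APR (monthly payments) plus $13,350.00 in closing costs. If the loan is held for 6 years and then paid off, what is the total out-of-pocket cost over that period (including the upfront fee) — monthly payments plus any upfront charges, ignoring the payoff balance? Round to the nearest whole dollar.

At 5.95% the monthly rate is 0.0049583, so the payment is 666,500 × 0.0049583 / (1 − 1.0049583^−300) = $4,273.92.
Total outlay = 72 × $4,273.92 + $13,350.00 = $321,072.24.

$321,072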